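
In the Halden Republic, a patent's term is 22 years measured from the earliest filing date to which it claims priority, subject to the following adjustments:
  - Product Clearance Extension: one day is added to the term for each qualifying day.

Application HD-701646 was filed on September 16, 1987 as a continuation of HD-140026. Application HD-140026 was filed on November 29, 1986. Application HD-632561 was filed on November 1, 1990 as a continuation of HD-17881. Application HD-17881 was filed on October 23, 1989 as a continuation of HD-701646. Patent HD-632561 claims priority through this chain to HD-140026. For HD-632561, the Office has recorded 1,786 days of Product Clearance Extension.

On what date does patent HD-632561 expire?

Earliest priority filing: 29 November 1986.
Base term: 29 November 1986 + 22 years → 29 November 2008.
Product Clearance Extension: +1786 days → 20 October 2013.

October 20, 2013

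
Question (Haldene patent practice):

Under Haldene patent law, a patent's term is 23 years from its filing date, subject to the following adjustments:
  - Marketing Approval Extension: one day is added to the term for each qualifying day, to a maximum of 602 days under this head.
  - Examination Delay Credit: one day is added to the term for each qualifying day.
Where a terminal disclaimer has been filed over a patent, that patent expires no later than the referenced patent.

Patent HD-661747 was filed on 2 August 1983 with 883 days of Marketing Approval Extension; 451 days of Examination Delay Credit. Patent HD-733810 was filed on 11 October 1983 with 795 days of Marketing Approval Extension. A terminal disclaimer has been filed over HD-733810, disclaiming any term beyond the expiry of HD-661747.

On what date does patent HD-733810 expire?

2008-06-04

Natural term of HD-733810:
  Base: filing + 23 years → 11 October 2006.
  Marketing Approval Extension: 795 days claimed exceeds the 602-day cap, so +602 days → 4 June 2008.
Expiry of referenced patent HD-661747:
  Base: filing + 23 years → 2 August 2006.
  Marketing Approval Extension: 883 days claimed exceeds the 602-day cap, so +602 days → 26 March 2008.
  Examination Delay Credit: +451 days → 20 June 2009.
Terminal disclaimer: HD-733810 expires on the earlier of 4 June 2008 and 20 June 2009.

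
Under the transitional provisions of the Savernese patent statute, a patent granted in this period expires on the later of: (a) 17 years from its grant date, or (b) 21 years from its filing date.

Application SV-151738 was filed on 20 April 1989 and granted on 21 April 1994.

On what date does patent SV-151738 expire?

April 21, 2011

(a) grant + 17 years → 21 April 2011.
(b) filing + 21 years → 20 April 2010.
Later of the two: 21 April 2011.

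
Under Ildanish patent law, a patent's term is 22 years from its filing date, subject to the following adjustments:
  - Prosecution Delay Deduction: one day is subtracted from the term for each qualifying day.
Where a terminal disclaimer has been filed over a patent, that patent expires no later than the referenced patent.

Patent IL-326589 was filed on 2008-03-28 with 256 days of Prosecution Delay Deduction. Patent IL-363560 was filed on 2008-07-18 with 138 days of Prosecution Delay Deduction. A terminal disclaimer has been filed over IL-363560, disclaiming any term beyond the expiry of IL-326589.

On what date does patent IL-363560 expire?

July 15, 2029

Natural term of IL-363560:
  Base: filing + 22 years → 18 July 2030.
  Prosecution Delay Deduction: −138 days → 2 March 2030.
Expiry of referenced patent IL-326589:
  Base: filing + 22 years → 28 March 2030.
  Prosecution Delay Deduction: −256 days → 15 July 2029.
Terminal disclaimer: IL-363560 expires on the earlier of 2 March 2030 and 15 July 2029.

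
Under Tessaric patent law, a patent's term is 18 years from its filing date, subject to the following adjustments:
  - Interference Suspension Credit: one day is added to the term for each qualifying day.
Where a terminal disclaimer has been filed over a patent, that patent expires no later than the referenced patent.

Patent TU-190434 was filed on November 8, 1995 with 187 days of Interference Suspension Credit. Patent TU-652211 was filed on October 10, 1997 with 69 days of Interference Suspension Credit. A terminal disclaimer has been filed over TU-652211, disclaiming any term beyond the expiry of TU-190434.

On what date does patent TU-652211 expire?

Natural term of TU-652211:
  Base: filing + 18 years → 10 October 2015.
  Interference Suspension Credit: +69 days → 18 December 2015.
Expiry of referenced patent TU-190434:
  Base: filing + 18 years → 8 November 2013.
  Interference Suspension Credit: +187 days → 14 May 2014.
Terminal disclaimer: TU-652211 expires on the earlier of 18 December 2015 and 14 May 2014.

2014-05-14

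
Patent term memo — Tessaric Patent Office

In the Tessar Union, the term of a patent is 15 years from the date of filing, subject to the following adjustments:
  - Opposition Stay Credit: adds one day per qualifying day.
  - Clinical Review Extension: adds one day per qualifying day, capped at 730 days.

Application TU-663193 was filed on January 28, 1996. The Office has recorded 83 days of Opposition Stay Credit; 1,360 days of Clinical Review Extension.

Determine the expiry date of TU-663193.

Base term: filing date + 15 years → 28 January 2011.
Opposition Stay Credit: +83 days → 21 April 2011.
Clinical Review Extension: 1360 days claimed exceeds the 730-day cap, so +730 days → 20 April 2013.

April 20, 2013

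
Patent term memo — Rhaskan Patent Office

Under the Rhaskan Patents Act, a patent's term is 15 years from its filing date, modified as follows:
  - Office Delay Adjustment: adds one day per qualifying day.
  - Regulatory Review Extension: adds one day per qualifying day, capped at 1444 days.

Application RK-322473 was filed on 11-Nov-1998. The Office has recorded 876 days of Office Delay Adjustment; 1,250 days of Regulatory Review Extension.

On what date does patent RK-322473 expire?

Base term: filing date + 15 years → 11 November 2013.
Office Delay Adjustment: +876 days → 5 April 2016.
Regulatory Review Extension: 1250 days (within the 1444-day cap) → +1250 days → 7 September 2019.

September 7, 2019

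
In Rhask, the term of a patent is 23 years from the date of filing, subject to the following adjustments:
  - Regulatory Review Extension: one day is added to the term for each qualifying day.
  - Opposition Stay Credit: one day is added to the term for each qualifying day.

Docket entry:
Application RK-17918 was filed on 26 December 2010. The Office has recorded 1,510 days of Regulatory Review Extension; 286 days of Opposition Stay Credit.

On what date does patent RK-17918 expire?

November 26, 2038

Base term: filing date + 23 years → 26 December 2033.
Regulatory Review Extension: +1510 days → 13 February 2038.
Opposition Stay Credit: +286 days → 26 November 2038.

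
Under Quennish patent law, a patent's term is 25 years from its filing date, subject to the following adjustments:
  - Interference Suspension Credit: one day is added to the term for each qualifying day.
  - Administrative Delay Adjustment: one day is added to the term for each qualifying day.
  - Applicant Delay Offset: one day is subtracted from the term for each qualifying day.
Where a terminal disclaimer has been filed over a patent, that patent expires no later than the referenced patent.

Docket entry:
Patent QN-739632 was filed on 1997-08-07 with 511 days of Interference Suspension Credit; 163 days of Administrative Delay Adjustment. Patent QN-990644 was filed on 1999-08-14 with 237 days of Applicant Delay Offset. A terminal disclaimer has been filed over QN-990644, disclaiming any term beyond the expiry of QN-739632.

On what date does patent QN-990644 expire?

December 21, 2023

Natural term of QN-990644:
  Base: filing + 25 years → 14 August 2024.
  Applicant Delay Offset: −237 days → 21 December 2023.
Expiry of referenced patent QN-739632:
  Base: filing + 25 years → 7 August 2022.
  Interference Suspension Credit: +511 days → 31 December 2023.
  Administrative Delay Adjustment: +163 days → 11 June 2024.
Terminal disclaimer: QN-990644 expires on the earlier of 21 December 2023 and 11 June 2024.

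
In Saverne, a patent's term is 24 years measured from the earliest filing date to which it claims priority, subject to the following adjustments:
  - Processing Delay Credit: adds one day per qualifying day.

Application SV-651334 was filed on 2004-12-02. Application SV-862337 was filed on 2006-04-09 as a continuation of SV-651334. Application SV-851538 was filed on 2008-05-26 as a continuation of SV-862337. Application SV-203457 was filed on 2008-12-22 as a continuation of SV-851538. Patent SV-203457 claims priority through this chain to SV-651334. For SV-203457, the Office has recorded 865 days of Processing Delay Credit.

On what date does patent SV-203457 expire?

2031-04-16

Earliest priority filing: 2 December 2004.
Base term: 2 December 2004 + 24 years → 2 December 2028.
Processing Delay Credit: +865 days → 16 April 2031.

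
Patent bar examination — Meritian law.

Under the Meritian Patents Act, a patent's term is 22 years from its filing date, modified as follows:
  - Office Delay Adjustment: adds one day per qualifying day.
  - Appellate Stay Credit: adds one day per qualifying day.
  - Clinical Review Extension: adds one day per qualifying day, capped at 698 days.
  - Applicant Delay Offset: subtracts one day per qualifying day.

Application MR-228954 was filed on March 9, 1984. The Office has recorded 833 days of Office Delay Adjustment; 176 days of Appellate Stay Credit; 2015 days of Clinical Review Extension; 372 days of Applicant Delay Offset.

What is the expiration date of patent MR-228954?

Base term: filing date + 22 years → 9 March 2006.
Office Delay Adjustment: +833 days → 19 June 2008.
Appellate Stay Credit: +176 days → 12 December 2008.
Clinical Review Extension: 2015 days claimed exceeds the 698-day cap, so +698 days → 10 November 2010.
Applicant Delay Offset: −372 days → 3 November 2009.

November 3, 2009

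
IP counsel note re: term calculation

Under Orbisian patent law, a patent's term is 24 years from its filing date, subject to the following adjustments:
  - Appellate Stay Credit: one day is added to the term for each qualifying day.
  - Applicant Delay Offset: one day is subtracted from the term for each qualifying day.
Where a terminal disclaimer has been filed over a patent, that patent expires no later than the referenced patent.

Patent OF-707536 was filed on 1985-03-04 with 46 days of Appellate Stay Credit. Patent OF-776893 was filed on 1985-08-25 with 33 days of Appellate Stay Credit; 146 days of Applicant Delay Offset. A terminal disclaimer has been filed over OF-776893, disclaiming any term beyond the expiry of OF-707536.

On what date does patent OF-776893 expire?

2009-04-19

Natural term of OF-776893:
  Base: filing + 24 years → 25 August 2009.
  Appellate Stay Credit: +33 days → 27 September 2009.
  Applicant Delay Offset: −146 days → 4 May 2009.
Expiry of referenced patent OF-707536:
  Base: filing + 24 years → 4 March 2009.
  Appellate Stay Credit: +46 days → 19 April 2009.
Terminal disclaimer: OF-776893 expires on the earlier of 4 May 2009 and 19 April 2009.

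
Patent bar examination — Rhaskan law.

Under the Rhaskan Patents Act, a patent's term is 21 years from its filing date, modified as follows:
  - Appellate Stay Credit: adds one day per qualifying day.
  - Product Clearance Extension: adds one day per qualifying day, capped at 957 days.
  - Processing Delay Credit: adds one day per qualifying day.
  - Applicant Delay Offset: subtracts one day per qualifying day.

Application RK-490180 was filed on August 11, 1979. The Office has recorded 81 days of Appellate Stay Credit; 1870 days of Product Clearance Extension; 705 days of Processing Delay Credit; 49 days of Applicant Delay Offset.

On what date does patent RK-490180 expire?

Base term: filing date + 21 years → 11 August 2000.
Appellate Stay Credit: +81 days → 31 October 2000.
Product Clearance Extension: 1870 days claimed exceeds the 957-day cap, so +957 days → 15 June 2003.
Processing Delay Credit: +705 days → 20 May 2005.
Applicant Delay Offset: −49 days → 1 April 2005.

2005-04-01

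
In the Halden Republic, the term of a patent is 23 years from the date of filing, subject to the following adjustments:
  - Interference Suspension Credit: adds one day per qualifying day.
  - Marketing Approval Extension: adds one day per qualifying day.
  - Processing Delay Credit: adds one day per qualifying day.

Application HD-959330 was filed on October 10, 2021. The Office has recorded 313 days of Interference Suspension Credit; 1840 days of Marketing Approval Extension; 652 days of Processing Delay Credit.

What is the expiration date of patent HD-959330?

Base term: filing date + 23 years → 10 October 2044.
Interference Suspension Credit: +313 days → 19 August 2045.
Marketing Approval Extension: +1840 days → 2 September 2050.
Processing Delay Credit: +652 days → 15 June 2052.

June 15, 2052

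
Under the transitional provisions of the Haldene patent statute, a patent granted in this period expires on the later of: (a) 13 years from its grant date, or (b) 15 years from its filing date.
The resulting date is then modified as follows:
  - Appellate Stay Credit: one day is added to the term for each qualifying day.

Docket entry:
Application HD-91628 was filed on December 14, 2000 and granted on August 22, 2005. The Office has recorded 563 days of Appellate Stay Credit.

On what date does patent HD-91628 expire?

March 7, 2020

(a) grant + 13 years → 22 August 2018.
(b) filing + 15 years → 14 December 2015.
Later of the two: 22 August 2018.
Appellate Stay Credit: +563 days → 7 March 2020.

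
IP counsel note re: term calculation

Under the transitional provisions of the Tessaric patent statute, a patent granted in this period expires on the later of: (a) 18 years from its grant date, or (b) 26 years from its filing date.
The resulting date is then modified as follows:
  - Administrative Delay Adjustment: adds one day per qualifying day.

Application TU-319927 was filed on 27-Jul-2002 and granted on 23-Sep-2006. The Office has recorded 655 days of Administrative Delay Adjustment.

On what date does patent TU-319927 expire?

(a) grant + 18 years → 23 September 2024.
(b) filing + 26 years → 27 July 2028.
Later of the two: 27 July 2028.
Administrative Delay Adjustment: +655 days → 13 May 2030.

May 13, 2030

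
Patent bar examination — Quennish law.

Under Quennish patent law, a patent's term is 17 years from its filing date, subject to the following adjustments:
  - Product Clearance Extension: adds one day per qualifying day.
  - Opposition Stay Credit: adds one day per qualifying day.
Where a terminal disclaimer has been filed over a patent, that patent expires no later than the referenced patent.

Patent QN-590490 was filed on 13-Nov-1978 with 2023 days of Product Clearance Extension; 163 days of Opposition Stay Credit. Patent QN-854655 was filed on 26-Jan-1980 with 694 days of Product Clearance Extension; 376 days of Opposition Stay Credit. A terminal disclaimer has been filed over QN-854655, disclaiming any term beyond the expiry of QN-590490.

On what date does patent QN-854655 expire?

2000-01-01

Natural term of QN-854655:
  Base: filing + 17 years → 26 January 1997.
  Product Clearance Extension: +694 days → 21 December 1998.
  Opposition Stay Credit: +376 days → 1 January 2000.
Expiry of referenced patent QN-590490:
  Base: filing + 17 years → 13 November 1995.
  Product Clearance Extension: +2023 days → 28 May 2001.
  Opposition Stay Credit: +163 days → 7 November 2001.
Terminal disclaimer: QN-854655 expires on the earlier of 1 January 2000 and 7 November 2001.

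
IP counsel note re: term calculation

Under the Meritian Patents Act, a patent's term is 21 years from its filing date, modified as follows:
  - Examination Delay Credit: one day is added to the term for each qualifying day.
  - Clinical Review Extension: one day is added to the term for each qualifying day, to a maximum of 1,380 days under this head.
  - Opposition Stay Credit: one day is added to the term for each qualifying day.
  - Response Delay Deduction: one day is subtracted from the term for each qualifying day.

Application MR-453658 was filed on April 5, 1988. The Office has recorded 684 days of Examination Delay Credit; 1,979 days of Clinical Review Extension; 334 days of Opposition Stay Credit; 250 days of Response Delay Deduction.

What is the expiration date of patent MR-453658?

Base term: filing date + 21 years → 5 April 2009.
Examination Delay Credit: +684 days → 18 February 2011.
Clinical Review Extension: 1979 days claimed exceeds the 1380-day cap, so +1380 days → 29 November 2014.
Opposition Stay Credit: +334 days → 29 October 2015.
Response Delay Deduction: −250 days → 21 February 2015.

2015-02-21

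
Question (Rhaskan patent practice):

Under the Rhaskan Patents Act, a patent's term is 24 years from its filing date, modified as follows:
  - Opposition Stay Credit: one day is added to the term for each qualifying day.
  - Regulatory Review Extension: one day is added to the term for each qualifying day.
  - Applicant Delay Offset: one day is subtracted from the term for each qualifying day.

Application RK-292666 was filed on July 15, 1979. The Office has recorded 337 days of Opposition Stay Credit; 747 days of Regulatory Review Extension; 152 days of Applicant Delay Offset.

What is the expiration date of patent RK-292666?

2006-02-01

Base term: filing date + 24 years → 15 July 2003.
Opposition Stay Credit: +337 days → 16 June 2004.
Regulatory Review Extension: +747 days → 3 July 2006.
Applicant Delay Offset: −152 days → 1 February 2006.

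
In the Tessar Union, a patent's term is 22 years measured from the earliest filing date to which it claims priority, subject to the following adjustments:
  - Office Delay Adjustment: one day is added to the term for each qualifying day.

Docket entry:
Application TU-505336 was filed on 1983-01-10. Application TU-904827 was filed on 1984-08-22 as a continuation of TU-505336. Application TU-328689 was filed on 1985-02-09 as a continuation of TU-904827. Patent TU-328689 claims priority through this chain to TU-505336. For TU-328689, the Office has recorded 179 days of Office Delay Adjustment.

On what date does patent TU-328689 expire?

2005-07-08

Earliest priority filing: 10 January 1983.
Base term: 10 January 1983 + 22 years → 10 January 2005.
Office Delay Adjustment: +179 days → 8 July 2005.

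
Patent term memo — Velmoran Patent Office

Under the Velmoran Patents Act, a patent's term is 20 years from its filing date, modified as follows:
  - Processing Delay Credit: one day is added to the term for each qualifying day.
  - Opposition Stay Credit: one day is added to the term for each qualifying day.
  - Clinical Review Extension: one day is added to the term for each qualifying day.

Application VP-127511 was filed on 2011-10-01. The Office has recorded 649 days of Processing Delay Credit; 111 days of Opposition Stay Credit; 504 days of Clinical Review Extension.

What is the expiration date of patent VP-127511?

Base term: filing date + 20 years → 1 October 2031.
Processing Delay Credit: +649 days → 11 July 2033.
Opposition Stay Credit: +111 days → 30 October 2033.
Clinical Review Extension: +504 days → 18 March 2035.

2035-03-18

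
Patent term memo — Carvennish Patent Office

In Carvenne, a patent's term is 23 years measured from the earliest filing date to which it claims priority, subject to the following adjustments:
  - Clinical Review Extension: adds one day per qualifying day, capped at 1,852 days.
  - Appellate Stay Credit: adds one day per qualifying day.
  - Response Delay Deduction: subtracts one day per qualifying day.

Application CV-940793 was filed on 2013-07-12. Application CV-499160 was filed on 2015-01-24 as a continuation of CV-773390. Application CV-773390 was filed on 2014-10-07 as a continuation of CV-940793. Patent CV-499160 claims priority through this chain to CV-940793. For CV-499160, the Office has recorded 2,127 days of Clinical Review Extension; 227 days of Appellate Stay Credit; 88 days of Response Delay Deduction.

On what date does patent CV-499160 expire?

2041-12-24

Earliest priority filing: 12 July 2013.
Base term: 12 July 2013 + 23 years → 12 July 2036.
Clinical Review Extension: 2127 days claimed exceeds the 1852-day cap, so +1852 days → 7 August 2041.
Appellate Stay Credit: +227 days → 22 March 2042.
Response Delay Deduction: −88 days → 24 December 2041.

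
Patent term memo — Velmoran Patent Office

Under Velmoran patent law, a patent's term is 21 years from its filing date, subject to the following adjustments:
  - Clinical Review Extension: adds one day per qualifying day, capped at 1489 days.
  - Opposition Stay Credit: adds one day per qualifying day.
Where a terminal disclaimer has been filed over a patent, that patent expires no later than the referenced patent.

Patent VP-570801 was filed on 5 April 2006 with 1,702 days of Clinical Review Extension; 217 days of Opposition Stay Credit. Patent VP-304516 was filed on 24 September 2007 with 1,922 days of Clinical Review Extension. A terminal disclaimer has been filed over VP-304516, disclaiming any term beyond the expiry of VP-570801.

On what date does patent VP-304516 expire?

Natural term of VP-304516:
  Base: filing + 21 years → 24 September 2028.
  Clinical Review Extension: 1922 days claimed exceeds the 1489-day cap, so +1489 days → 22 October 2032.
Expiry of referenced patent VP-570801:
  Base: filing + 21 years → 5 April 2027.
  Clinical Review Extension: 1702 days claimed exceeds the 1489-day cap, so +1489 days → 3 May 2031.
  Opposition Stay Credit: +217 days → 6 December 2031.
Terminal disclaimer: VP-304516 expires on the earlier of 22 October 2032 and 6 December 2031.

December 6, 2031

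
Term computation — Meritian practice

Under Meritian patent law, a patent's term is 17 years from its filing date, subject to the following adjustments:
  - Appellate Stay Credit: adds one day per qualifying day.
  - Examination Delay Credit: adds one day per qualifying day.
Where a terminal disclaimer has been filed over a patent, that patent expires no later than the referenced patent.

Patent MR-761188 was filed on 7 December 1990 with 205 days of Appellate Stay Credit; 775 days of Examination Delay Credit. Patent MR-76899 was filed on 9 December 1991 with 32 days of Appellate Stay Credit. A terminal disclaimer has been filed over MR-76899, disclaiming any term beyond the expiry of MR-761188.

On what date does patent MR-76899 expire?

Natural term of MR-76899:
  Base: filing + 17 years → 9 December 2008.
  Appellate Stay Credit: +32 days → 10 January 2009.
Expiry of referenced patent MR-761188:
  Base: filing + 17 years → 7 December 2007.
  Appellate Stay Credit: +205 days → 29 June 2008.
  Examination Delay Credit: +775 days → 13 August 2010.
Terminal disclaimer: MR-76899 expires on the earlier of 10 January 2009 and 13 August 2010.

January 10, 2009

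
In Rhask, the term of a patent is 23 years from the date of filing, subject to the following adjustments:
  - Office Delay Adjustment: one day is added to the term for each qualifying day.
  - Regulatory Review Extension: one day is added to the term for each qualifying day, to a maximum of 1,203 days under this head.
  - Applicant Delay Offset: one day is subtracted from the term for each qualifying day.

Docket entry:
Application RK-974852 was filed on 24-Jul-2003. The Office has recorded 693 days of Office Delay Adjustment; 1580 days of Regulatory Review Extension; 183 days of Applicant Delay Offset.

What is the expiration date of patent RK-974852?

April 2, 2031

Base term: filing date + 23 years → 24 July 2026.
Office Delay Adjustment: +693 days → 16 June 2028.
Regulatory Review Extension: 1580 days claimed exceeds the 1203-day cap, so +1203 days → 2 October 2031.
Applicant Delay Offset: −183 days → 2 April 2031.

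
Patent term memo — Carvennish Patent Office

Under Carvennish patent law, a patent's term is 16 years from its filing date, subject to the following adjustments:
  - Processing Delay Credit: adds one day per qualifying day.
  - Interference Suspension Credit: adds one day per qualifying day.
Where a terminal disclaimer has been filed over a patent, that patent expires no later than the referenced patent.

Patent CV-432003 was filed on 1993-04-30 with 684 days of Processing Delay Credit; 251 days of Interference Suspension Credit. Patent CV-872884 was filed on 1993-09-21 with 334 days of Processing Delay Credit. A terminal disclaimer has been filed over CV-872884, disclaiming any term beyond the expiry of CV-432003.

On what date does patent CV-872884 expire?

2010-08-21

Natural term of CV-872884:
  Base: filing + 16 years → 21 September 2009.
  Processing Delay Credit: +334 days → 21 August 2010.
Expiry of referenced patent CV-432003:
  Base: filing + 16 years → 30 April 2009.
  Processing Delay Credit: +684 days → 15 March 2011.
  Interference Suspension Credit: +251 days → 21 November 2011.
Terminal disclaimer: CV-872884 expires on the earlier of 21 August 2010 and 21 November 2011.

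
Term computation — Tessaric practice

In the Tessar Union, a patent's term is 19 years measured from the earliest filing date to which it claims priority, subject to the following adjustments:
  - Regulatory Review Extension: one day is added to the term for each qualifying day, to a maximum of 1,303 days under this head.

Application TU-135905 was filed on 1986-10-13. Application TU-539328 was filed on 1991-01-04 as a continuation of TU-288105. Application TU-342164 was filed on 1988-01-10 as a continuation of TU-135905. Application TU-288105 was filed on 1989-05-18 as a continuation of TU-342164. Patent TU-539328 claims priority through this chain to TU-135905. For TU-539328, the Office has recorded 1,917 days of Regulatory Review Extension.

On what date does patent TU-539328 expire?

Earliest priority filing: 13 October 1986.
Base term: 13 October 1986 + 19 years → 13 October 2005.
Regulatory Review Extension: 1917 days claimed exceeds the 1303-day cap, so +1303 days → 8 May 2009.

May 8, 2009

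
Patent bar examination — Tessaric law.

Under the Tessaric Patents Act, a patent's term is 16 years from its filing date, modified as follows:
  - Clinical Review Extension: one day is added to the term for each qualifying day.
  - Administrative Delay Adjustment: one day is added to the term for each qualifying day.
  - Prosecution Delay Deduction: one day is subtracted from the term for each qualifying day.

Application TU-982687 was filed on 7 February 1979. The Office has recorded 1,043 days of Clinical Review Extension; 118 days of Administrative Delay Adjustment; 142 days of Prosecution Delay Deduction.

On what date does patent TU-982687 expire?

November 22, 1997

Base term: filing date + 16 years → 7 February 1995.
Clinical Review Extension: +1043 days → 16 December 1997.
Administrative Delay Adjustment: +118 days → 13 April 1998.
Prosecution Delay Deduction: −142 days → 22 November 1997.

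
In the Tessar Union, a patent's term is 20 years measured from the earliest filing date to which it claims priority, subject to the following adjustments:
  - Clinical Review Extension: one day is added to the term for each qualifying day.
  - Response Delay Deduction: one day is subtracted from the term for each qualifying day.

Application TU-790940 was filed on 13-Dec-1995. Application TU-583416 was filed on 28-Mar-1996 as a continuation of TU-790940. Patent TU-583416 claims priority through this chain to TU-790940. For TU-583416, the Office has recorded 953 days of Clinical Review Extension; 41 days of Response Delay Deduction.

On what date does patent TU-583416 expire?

June 12, 2018

Earliest priority filing: 13 December 1995.
Base term: 13 December 1995 + 20 years → 13 December 2015.
Clinical Review Extension: +953 days → 23 July 2018.
Response Delay Deduction: −41 days → 12 June 2018.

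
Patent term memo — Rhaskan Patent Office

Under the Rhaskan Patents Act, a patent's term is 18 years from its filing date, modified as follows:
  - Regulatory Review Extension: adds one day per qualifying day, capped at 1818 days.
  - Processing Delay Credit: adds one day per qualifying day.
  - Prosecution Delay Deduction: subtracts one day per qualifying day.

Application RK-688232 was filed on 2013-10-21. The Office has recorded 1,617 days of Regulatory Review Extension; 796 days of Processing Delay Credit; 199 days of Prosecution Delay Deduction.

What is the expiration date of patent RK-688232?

Base term: filing date + 18 years → 21 October 2031.
Regulatory Review Extension: 1617 days (within the 1818-day cap) → +1617 days → 25 March 2036.
Processing Delay Credit: +796 days → 30 May 2038.
Prosecution Delay Deduction: −199 days → 12 November 2037.

November 12, 2037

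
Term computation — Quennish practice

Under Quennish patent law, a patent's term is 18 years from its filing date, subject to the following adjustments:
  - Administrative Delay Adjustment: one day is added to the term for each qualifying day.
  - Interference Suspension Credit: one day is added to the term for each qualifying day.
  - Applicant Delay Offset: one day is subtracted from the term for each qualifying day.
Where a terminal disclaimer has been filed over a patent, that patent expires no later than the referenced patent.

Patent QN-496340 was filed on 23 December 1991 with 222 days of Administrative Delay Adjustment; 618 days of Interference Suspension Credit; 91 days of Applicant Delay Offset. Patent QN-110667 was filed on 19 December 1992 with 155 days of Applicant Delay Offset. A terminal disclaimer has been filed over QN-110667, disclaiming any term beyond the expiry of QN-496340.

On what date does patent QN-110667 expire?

Natural term of QN-110667:
  Base: filing + 18 years → 19 December 2010.
  Applicant Delay Offset: −155 days → 17 July 2010.
Expiry of referenced patent QN-496340:
  Base: filing + 18 years → 23 December 2009.
  Administrative Delay Adjustment: +222 days → 2 August 2010.
  Interference Suspension Credit: +618 days → 11 April 2012.
  Applicant Delay Offset: −91 days → 11 January 2012.
Terminal disclaimer: QN-110667 expires on the earlier of 17 July 2010 and 11 January 2012.

July 17, 2010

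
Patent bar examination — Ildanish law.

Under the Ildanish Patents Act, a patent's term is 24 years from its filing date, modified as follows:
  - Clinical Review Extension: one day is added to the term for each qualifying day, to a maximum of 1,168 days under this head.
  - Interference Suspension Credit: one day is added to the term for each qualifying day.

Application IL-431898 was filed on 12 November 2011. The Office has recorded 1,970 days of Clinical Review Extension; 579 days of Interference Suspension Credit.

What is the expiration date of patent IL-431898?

Base term: filing date + 24 years → 12 November 2035.
Clinical Review Extension: 1970 days claimed exceeds the 1168-day cap, so +1168 days → 23 January 2039.
Interference Suspension Credit: +579 days → 24 August 2040.

August 24, 2040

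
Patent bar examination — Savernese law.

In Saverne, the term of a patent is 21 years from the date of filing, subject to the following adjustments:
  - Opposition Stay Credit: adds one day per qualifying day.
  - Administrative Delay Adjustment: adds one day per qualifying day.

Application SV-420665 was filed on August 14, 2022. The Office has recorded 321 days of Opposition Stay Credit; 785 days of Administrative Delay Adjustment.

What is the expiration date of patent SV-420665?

Base term: filing date + 21 years → 14 August 2043.
Opposition Stay Credit: +321 days → 30 June 2044.
Administrative Delay Adjustment: +785 days → 24 August 2046.

2046-08-24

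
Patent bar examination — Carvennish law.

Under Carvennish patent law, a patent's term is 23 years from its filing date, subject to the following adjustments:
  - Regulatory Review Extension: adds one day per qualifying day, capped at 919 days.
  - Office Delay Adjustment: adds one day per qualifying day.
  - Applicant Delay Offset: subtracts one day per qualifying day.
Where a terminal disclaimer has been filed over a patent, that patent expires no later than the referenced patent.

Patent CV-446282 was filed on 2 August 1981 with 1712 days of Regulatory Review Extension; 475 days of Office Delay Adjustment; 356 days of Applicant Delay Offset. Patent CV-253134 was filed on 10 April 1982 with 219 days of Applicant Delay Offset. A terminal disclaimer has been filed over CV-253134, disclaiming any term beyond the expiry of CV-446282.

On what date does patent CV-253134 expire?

Natural term of CV-253134:
  Base: filing + 23 years → 10 April 2005.
  Applicant Delay Offset: −219 days → 3 September 2004.
Expiry of referenced patent CV-446282:
  Base: filing + 23 years → 2 August 2004.
  Regulatory Review Extension: 1712 days claimed exceeds the 919-day cap, so +919 days → 7 February 2007.
  Office Delay Adjustment: +475 days → 27 May 2008.
  Applicant Delay Offset: −356 days → 6 June 2007.
Terminal disclaimer: CV-253134 expires on the earlier of 3 September 2004 and 6 June 2007.

September 3, 2004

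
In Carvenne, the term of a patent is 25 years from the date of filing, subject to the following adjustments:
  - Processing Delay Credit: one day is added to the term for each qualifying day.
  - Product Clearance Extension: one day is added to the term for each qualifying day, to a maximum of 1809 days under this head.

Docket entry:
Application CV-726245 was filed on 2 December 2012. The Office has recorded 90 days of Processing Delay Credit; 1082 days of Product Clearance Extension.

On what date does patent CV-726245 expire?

Base term: filing date + 25 years → 2 December 2037.
Processing Delay Credit: +90 days → 2 March 2038.
Product Clearance Extension: 1082 days (within the 1809-day cap) → +1082 days → 16 February 2041.

2041-02-16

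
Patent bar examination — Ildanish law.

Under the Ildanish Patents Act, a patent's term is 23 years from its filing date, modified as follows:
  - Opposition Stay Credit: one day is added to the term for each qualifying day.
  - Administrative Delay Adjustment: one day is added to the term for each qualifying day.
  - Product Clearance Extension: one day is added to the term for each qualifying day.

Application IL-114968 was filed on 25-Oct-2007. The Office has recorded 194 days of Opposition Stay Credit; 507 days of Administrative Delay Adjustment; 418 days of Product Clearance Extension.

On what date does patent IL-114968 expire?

Base term: filing date + 23 years → 25 October 2030.
Opposition Stay Credit: +194 days → 7 May 2031.
Administrative Delay Adjustment: +507 days → 25 September 2032.
Product Clearance Extension: +418 days → 17 November 2033.

November 17, 2033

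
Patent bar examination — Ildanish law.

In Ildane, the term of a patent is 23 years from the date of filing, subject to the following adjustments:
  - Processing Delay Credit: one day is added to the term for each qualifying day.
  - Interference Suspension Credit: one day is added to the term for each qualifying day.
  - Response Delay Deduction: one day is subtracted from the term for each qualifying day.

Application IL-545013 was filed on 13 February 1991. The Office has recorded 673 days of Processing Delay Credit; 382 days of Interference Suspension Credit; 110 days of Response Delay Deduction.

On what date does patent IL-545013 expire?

Base term: filing date + 23 years → 13 February 2014.
Processing Delay Credit: +673 days → 18 December 2015.
Interference Suspension Credit: +382 days → 3 January 2017.
Response Delay Deduction: −110 days → 15 September 2016.

2016-09-15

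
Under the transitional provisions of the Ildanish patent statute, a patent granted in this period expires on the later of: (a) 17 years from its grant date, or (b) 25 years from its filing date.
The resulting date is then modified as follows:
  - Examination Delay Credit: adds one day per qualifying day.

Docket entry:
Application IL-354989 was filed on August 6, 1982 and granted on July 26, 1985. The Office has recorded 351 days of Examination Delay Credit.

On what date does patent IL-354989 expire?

(a) grant + 17 years → 26 July 2002.
(b) filing + 25 years → 6 August 2007.
Later of the two: 6 August 2007.
Examination Delay Credit: +351 days → 22 July 2008.

July 22, 2008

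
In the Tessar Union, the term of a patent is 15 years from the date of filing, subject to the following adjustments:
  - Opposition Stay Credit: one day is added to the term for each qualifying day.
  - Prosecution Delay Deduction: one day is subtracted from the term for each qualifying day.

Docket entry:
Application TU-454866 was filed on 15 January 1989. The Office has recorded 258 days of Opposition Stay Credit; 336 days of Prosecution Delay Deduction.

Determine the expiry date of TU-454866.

2003-10-29

Base term: filing date + 15 years → 15 January 2004.
Opposition Stay Credit: +258 days → 29 September 2004.
Prosecution Delay Deduction: −336 days → 29 October 2003.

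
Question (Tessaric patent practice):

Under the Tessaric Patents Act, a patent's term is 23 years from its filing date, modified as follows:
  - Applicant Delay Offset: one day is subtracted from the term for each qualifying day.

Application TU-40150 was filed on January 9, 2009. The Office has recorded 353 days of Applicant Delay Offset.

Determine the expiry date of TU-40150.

Base term: filing date + 23 years → 9 January 2032.
Applicant Delay Offset: −353 days → 21 January 2031.

2031-01-21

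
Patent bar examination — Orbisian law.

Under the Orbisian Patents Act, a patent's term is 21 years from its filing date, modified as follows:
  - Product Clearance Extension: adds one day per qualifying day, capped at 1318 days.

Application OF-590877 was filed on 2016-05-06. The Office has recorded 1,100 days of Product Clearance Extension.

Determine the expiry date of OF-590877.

2040-05-10

Base term: filing date + 21 years → 6 May 2037.
Product Clearance Extension: 1100 days (within the 1318-day cap) → +1100 days → 10 May 2040.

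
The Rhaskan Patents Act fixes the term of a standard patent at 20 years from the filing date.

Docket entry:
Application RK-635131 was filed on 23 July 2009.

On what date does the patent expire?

2029-07-23

Filing date + 20 years → 23 July 2029.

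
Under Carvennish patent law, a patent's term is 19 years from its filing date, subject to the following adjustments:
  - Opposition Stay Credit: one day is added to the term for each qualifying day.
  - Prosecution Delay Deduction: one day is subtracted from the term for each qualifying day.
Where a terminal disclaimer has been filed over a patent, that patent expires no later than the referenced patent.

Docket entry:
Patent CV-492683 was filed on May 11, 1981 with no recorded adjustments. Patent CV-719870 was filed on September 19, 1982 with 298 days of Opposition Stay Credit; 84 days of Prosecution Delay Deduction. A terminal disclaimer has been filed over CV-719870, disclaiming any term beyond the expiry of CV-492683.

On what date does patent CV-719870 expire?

Natural term of CV-719870:
  Base: filing + 19 years → 19 September 2001.
  Opposition Stay Credit: +298 days → 14 July 2002.
  Prosecution Delay Deduction: −84 days → 21 April 2002.
Expiry of referenced patent CV-492683:
  Base: filing + 19 years → 11 May 2000.
Terminal disclaimer: CV-719870 expires on the earlier of 21 April 2002 and 11 May 2000.

May 11, 2000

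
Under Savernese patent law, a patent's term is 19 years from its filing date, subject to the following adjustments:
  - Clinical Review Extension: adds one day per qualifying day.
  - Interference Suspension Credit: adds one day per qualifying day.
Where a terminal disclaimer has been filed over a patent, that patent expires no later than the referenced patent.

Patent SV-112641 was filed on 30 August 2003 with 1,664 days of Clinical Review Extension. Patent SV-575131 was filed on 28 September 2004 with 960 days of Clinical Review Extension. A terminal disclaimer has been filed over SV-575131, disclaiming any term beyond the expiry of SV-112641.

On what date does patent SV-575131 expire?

Natural term of SV-575131:
  Base: filing + 19 years → 28 September 2023.
  Clinical Review Extension: +960 days → 15 May 2026.
Expiry of referenced patent SV-112641:
  Base: filing + 19 years → 30 August 2022.
  Clinical Review Extension: +1664 days → 21 March 2027.
Terminal disclaimer: SV-575131 expires on the earlier of 15 May 2026 and 21 March 2027.

May 15, 2026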